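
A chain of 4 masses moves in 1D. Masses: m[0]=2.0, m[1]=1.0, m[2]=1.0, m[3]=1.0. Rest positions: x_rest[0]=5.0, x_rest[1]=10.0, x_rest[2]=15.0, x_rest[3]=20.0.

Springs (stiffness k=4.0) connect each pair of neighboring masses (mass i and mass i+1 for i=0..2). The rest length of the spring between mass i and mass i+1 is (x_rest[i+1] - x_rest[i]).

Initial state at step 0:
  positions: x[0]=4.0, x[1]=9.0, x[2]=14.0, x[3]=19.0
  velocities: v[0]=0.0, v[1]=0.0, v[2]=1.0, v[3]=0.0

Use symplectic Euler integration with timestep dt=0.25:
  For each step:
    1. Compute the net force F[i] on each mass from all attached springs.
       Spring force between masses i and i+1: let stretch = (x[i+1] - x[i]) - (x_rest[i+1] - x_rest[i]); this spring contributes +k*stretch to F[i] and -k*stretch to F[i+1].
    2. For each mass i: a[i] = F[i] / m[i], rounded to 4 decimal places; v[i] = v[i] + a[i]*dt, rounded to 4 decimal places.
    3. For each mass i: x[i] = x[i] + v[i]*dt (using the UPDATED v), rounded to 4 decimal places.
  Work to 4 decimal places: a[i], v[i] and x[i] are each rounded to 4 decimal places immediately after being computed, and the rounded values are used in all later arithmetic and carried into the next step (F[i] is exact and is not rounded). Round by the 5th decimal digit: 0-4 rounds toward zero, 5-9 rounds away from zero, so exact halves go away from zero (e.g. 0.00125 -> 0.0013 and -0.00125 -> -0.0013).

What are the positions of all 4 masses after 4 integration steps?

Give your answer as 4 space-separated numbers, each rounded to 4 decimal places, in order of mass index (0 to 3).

Answer: 4.0381 9.3067 14.2383 19.3789

Derivation:
Step 0: x=[4.0000 9.0000 14.0000 19.0000] v=[0.0000 0.0000 1.0000 0.0000]
Step 1: x=[4.0000 9.0000 14.2500 19.0000] v=[0.0000 0.0000 1.0000 0.0000]
Step 2: x=[4.0000 9.0625 14.3750 19.0625] v=[0.0000 0.2500 0.5000 0.2500]
Step 3: x=[4.0078 9.1875 14.3438 19.2031] v=[0.0313 0.5000 -0.1250 0.5625]
Step 4: x=[4.0381 9.3067 14.2383 19.3789] v=[0.1212 0.4766 -0.4220 0.7032]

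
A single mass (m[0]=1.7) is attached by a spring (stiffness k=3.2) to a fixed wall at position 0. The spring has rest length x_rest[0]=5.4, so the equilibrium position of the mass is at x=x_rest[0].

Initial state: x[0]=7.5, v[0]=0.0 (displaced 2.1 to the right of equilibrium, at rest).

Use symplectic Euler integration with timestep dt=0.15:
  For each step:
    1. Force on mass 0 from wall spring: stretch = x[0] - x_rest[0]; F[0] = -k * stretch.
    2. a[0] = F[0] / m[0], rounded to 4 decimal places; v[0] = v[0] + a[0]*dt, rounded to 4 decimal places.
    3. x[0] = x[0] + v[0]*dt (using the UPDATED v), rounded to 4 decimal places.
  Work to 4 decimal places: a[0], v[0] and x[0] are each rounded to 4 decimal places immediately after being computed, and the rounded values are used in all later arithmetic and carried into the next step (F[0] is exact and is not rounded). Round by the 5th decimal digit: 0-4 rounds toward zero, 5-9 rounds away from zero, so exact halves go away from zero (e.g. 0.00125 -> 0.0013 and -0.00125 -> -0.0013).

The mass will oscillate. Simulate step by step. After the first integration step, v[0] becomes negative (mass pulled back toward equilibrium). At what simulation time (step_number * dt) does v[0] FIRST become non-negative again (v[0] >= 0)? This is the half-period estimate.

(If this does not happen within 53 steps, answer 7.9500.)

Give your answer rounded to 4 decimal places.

Step 0: x=[7.5000] v=[0.0000]
Step 1: x=[7.4111] v=[-0.5929]
Step 2: x=[7.2370] v=[-1.1607]
Step 3: x=[6.9851] v=[-1.6794]
Step 4: x=[6.6661] v=[-2.1270]
Step 5: x=[6.2934] v=[-2.4845]
Step 6: x=[5.8829] v=[-2.7368]
Step 7: x=[5.4519] v=[-2.8732]
Step 8: x=[5.0187] v=[-2.8879]
Step 9: x=[4.6017] v=[-2.7802]
Step 10: x=[4.2185] v=[-2.5548]
Step 11: x=[3.8853] v=[-2.2212]
Step 12: x=[3.6163] v=[-1.7935]
Step 13: x=[3.4228] v=[-1.2899]
Step 14: x=[3.3131] v=[-0.7316]
Step 15: x=[3.2917] v=[-0.1424]
Step 16: x=[3.3596] v=[0.4529]
First v>=0 after going negative at step 16, time=2.4000

Answer: 2.4000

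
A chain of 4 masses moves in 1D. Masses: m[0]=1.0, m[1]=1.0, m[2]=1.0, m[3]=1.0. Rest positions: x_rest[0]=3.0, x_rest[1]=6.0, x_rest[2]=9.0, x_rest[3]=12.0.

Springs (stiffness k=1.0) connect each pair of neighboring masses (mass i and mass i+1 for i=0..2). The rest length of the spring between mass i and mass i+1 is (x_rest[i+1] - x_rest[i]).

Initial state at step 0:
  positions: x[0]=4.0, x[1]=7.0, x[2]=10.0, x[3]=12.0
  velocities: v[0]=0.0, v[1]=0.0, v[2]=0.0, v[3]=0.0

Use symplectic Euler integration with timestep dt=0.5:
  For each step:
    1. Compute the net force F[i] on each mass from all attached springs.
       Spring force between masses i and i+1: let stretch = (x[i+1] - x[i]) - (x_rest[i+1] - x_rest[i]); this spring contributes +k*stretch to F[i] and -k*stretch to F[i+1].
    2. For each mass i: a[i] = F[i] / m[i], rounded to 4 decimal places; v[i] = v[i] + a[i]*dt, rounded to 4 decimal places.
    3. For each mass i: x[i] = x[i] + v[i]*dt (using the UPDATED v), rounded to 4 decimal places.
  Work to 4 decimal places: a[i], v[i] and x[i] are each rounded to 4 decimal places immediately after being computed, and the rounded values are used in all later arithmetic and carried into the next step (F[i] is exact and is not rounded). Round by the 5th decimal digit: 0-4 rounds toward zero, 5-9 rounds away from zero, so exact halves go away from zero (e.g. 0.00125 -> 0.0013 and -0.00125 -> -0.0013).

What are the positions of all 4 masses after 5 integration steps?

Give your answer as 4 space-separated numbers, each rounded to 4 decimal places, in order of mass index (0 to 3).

Step 0: x=[4.0000 7.0000 10.0000 12.0000] v=[0.0000 0.0000 0.0000 0.0000]
Step 1: x=[4.0000 7.0000 9.7500 12.2500] v=[0.0000 0.0000 -0.5000 0.5000]
Step 2: x=[4.0000 6.9375 9.4375 12.6250] v=[0.0000 -0.1250 -0.6250 0.7500]
Step 3: x=[3.9844 6.7656 9.2969 12.9532] v=[-0.0313 -0.3438 -0.2813 0.6563]
Step 4: x=[3.9141 6.5312 9.4375 13.1173] v=[-0.1407 -0.4688 0.2812 0.3282]
Step 5: x=[3.7480 6.3691 9.7715 13.1115] v=[-0.3322 -0.3242 0.6680 -0.0117]

Answer: 3.7480 6.3691 9.7715 13.1115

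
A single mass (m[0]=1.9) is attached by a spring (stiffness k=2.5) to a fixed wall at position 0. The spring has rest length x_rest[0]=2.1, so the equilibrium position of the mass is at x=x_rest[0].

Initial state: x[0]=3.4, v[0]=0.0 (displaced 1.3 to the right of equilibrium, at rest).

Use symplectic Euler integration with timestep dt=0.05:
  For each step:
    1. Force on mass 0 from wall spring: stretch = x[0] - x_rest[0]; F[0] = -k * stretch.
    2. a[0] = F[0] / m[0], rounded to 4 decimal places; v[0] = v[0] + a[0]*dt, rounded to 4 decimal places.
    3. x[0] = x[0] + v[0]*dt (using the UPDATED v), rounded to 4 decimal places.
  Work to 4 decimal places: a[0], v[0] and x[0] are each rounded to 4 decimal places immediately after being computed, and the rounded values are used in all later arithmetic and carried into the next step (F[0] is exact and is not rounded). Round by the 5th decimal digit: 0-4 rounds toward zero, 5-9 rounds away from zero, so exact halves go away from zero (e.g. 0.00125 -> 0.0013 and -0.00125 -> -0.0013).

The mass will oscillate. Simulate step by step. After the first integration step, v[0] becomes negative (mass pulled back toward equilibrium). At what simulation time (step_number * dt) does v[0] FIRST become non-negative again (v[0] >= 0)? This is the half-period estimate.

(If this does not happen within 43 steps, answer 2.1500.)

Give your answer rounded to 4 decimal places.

Step 0: x=[3.4000] v=[0.0000]
Step 1: x=[3.3957] v=[-0.0855]
Step 2: x=[3.3872] v=[-0.1707]
Step 3: x=[3.3744] v=[-0.2554]
Step 4: x=[3.3574] v=[-0.3392]
Step 5: x=[3.3363] v=[-0.4219]
Step 6: x=[3.3111] v=[-0.5032]
Step 7: x=[3.2820] v=[-0.5829]
Step 8: x=[3.2490] v=[-0.6607]
Step 9: x=[3.2122] v=[-0.7363]
Step 10: x=[3.1717] v=[-0.8095]
Step 11: x=[3.1277] v=[-0.8800]
Step 12: x=[3.0803] v=[-0.9476]
Step 13: x=[3.0297] v=[-1.0121]
Step 14: x=[2.9760] v=[-1.0733]
Step 15: x=[2.9195] v=[-1.1309]
Step 16: x=[2.8603] v=[-1.1848]
Step 17: x=[2.7986] v=[-1.2348]
Step 18: x=[2.7346] v=[-1.2808]
Step 19: x=[2.6685] v=[-1.3226]
Step 20: x=[2.6005] v=[-1.3600]
Step 21: x=[2.5309] v=[-1.3929]
Step 22: x=[2.4598] v=[-1.4213]
Step 23: x=[2.3876] v=[-1.4450]
Step 24: x=[2.3144] v=[-1.4639]
Step 25: x=[2.2405] v=[-1.4780]
Step 26: x=[2.1661] v=[-1.4872]
Step 27: x=[2.0915] v=[-1.4916]
Step 28: x=[2.0170] v=[-1.4910]
Step 29: x=[1.9427] v=[-1.4855]
Step 30: x=[1.8689] v=[-1.4752]
Step 31: x=[1.7959] v=[-1.4600]
Step 32: x=[1.7239] v=[-1.4400]
Step 33: x=[1.6531] v=[-1.4153]
Step 34: x=[1.5838] v=[-1.3859]
Step 35: x=[1.5162] v=[-1.3519]
Step 36: x=[1.4505] v=[-1.3135]
Step 37: x=[1.3870] v=[-1.2708]
Step 38: x=[1.3258] v=[-1.2239]
Step 39: x=[1.2672] v=[-1.1730]
Step 40: x=[1.2113] v=[-1.1182]
Step 41: x=[1.1583] v=[-1.0597]
Step 42: x=[1.1084] v=[-0.9977]
Step 43: x=[1.0618] v=[-0.9325]
v[0] did not become non-negative within 43 steps; using fallback time=2.1500

Answer: 2.1500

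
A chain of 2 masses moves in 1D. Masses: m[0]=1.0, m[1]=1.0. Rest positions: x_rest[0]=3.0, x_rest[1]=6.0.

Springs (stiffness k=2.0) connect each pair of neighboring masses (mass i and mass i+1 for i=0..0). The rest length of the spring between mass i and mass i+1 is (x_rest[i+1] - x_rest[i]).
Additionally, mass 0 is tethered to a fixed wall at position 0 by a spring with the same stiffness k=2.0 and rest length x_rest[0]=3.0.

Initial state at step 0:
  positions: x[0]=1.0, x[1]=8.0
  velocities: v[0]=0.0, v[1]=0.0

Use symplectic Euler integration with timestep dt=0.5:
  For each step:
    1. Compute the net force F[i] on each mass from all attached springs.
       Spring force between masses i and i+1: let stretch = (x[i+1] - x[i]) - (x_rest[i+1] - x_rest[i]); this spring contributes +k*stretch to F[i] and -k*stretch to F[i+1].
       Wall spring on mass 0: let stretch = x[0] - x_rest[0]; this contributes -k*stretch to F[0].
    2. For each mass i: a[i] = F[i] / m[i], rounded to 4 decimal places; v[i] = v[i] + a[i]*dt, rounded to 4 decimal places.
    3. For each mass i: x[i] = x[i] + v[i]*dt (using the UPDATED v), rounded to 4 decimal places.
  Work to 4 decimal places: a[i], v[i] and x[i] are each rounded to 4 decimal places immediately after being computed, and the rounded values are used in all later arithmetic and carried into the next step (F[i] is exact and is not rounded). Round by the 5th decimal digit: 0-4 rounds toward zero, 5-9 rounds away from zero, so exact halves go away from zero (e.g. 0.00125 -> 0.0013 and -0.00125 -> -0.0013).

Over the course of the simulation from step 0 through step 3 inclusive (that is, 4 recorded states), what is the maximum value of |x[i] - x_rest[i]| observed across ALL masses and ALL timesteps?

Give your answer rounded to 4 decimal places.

Answer: 3.0000

Derivation:
Step 0: x=[1.0000 8.0000] v=[0.0000 0.0000]
Step 1: x=[4.0000 6.0000] v=[6.0000 -4.0000]
Step 2: x=[6.0000 4.5000] v=[4.0000 -3.0000]
Step 3: x=[4.2500 5.2500] v=[-3.5000 1.5000]
Max displacement = 3.0000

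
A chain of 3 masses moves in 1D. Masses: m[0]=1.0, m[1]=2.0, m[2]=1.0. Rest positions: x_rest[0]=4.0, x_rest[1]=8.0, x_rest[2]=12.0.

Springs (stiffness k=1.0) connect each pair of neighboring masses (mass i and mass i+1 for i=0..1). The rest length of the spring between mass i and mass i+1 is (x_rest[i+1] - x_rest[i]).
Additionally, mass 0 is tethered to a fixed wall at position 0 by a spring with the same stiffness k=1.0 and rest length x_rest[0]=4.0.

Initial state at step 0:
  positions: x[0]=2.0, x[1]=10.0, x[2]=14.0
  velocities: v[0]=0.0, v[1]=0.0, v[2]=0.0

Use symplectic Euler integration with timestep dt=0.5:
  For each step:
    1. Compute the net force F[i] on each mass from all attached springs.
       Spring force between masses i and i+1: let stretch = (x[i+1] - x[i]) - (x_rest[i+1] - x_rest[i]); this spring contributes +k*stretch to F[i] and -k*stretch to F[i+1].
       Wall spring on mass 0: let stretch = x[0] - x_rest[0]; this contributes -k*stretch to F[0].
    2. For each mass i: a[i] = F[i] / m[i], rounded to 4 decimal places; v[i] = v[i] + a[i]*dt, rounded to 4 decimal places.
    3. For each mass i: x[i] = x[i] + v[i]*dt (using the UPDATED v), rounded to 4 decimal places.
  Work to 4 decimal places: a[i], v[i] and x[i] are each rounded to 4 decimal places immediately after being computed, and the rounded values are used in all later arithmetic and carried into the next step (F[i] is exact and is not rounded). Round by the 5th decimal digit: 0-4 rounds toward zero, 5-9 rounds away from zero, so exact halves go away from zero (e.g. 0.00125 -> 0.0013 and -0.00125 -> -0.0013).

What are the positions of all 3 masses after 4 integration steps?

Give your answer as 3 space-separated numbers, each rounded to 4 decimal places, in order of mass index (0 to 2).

Answer: 7.1759 8.3946 12.8125

Derivation:
Step 0: x=[2.0000 10.0000 14.0000] v=[0.0000 0.0000 0.0000]
Step 1: x=[3.5000 9.5000 14.0000] v=[3.0000 -1.0000 0.0000]
Step 2: x=[5.6250 8.8125 13.8750] v=[4.2500 -1.3750 -0.2500]
Step 3: x=[7.1407 8.3594 13.4844] v=[3.0313 -0.9063 -0.7813]
Step 4: x=[7.1759 8.3946 12.8125] v=[0.0703 0.0703 -1.3438]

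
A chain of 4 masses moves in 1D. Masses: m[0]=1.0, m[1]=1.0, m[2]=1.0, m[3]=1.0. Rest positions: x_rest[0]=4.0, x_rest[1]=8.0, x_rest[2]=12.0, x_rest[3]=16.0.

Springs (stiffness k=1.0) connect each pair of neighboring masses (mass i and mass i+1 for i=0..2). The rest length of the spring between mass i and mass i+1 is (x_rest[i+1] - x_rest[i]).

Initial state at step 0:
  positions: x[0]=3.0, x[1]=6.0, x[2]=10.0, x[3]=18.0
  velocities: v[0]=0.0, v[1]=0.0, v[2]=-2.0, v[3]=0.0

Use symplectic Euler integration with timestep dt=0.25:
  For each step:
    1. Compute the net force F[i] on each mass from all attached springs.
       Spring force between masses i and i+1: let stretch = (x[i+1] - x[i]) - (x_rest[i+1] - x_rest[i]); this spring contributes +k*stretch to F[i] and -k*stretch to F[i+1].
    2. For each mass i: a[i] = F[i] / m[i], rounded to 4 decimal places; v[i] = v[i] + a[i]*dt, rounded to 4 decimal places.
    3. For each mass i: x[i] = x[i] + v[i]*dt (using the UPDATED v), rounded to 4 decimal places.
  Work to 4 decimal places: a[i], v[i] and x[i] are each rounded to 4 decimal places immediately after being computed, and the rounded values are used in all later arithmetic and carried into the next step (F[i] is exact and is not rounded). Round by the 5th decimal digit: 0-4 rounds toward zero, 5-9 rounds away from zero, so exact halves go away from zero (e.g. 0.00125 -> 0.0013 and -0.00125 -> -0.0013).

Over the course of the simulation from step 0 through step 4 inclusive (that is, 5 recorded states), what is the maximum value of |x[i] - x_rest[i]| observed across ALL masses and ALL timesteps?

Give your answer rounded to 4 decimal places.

Answer: 2.2500

Derivation:
Step 0: x=[3.0000 6.0000 10.0000 18.0000] v=[0.0000 0.0000 -2.0000 0.0000]
Step 1: x=[2.9375 6.0625 9.7500 17.7500] v=[-0.2500 0.2500 -1.0000 -1.0000]
Step 2: x=[2.8203 6.1602 9.7695 17.2500] v=[-0.4688 0.3906 0.0781 -2.0000]
Step 3: x=[2.6619 6.2747 10.0310 16.5325] v=[-0.6338 0.4580 1.0459 -2.8701]
Step 4: x=[2.4793 6.3982 10.4641 15.6586] v=[-0.7306 0.4939 1.7322 -3.4955]
Max displacement = 2.2500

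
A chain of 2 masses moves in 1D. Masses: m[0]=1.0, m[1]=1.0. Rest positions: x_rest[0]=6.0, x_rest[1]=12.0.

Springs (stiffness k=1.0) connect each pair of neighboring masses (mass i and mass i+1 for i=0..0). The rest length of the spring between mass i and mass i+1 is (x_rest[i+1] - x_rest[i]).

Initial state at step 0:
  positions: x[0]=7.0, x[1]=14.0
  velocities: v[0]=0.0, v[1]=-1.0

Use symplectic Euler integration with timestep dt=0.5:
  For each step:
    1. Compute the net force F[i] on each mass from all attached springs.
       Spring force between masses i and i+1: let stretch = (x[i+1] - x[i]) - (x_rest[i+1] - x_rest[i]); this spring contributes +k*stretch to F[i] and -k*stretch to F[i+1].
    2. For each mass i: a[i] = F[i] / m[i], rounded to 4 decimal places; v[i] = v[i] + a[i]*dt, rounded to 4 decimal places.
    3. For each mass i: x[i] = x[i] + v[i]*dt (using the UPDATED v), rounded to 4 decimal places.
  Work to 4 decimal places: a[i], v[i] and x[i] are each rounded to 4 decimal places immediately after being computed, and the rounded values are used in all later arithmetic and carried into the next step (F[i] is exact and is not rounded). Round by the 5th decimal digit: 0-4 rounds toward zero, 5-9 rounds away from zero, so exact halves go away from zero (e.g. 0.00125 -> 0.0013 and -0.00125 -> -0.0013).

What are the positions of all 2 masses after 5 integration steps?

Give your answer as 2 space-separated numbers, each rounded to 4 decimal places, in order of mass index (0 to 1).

Answer: 6.4375 12.0625

Derivation:
Step 0: x=[7.0000 14.0000] v=[0.0000 -1.0000]
Step 1: x=[7.2500 13.2500] v=[0.5000 -1.5000]
Step 2: x=[7.5000 12.5000] v=[0.5000 -1.5000]
Step 3: x=[7.5000 12.0000] v=[0.0000 -1.0000]
Step 4: x=[7.1250 11.8750] v=[-0.7500 -0.2500]
Step 5: x=[6.4375 12.0625] v=[-1.3750 0.3750]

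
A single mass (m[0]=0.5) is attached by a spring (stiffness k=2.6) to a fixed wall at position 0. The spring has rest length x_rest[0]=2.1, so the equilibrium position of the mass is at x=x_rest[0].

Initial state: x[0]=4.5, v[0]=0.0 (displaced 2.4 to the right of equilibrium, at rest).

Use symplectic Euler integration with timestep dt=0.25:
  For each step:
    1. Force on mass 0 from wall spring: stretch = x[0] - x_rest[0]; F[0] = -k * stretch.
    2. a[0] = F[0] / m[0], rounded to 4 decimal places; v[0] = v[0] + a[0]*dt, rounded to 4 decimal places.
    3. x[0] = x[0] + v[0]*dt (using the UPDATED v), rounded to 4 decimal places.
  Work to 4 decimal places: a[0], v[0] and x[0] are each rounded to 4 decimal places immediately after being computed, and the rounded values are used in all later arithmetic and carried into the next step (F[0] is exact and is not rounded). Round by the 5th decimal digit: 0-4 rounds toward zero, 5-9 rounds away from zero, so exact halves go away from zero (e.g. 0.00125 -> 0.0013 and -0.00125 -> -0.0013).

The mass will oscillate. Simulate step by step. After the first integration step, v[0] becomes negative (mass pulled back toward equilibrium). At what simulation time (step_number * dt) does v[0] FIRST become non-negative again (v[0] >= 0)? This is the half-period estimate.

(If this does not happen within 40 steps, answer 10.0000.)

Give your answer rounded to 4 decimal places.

Step 0: x=[4.5000] v=[0.0000]
Step 1: x=[3.7200] v=[-3.1200]
Step 2: x=[2.4135] v=[-5.2260]
Step 3: x=[1.0051] v=[-5.6336]
Step 4: x=[-0.0475] v=[-4.2102]
Step 5: x=[-0.4021] v=[-1.4185]
Step 6: x=[0.0565] v=[1.8342]
First v>=0 after going negative at step 6, time=1.5000

Answer: 1.5000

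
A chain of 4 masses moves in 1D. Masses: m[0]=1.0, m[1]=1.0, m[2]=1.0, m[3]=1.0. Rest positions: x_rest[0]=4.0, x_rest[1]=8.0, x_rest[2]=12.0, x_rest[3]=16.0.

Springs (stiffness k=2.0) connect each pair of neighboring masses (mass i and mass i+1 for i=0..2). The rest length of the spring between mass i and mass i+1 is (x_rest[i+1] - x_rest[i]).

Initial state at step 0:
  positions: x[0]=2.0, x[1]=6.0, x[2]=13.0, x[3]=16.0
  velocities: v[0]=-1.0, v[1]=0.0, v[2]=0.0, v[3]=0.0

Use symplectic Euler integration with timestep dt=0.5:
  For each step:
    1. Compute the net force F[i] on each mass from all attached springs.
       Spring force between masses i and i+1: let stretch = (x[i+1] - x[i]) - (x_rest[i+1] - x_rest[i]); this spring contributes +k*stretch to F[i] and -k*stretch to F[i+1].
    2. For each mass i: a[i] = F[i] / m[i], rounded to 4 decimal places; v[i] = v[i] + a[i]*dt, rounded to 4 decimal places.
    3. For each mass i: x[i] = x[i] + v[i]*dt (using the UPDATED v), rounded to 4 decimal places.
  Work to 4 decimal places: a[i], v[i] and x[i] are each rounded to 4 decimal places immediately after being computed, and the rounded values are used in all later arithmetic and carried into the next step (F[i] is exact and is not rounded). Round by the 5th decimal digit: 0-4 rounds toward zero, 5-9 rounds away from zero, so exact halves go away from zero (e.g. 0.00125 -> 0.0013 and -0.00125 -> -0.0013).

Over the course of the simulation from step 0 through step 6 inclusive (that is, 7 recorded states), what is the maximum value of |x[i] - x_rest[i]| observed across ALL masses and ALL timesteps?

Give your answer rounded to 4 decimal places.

Step 0: x=[2.0000 6.0000 13.0000 16.0000] v=[-1.0000 0.0000 0.0000 0.0000]
Step 1: x=[1.5000 7.5000 11.0000 16.5000] v=[-1.0000 3.0000 -4.0000 1.0000]
Step 2: x=[2.0000 7.7500 10.0000 16.2500] v=[1.0000 0.5000 -2.0000 -0.5000]
Step 3: x=[3.3750 6.2500 11.0000 14.8750] v=[2.7500 -3.0000 2.0000 -2.7500]
Step 4: x=[4.1875 5.6875 11.5625 13.5625] v=[1.6250 -1.1250 1.1250 -2.6250]
Step 5: x=[3.7500 7.3125 10.1875 13.2500] v=[-0.8750 3.2500 -2.7500 -0.6250]
Step 6: x=[3.0938 8.5938 8.9063 13.4063] v=[-1.3125 2.5625 -2.5625 0.3125]
Max displacement = 3.0937

Answer: 3.0937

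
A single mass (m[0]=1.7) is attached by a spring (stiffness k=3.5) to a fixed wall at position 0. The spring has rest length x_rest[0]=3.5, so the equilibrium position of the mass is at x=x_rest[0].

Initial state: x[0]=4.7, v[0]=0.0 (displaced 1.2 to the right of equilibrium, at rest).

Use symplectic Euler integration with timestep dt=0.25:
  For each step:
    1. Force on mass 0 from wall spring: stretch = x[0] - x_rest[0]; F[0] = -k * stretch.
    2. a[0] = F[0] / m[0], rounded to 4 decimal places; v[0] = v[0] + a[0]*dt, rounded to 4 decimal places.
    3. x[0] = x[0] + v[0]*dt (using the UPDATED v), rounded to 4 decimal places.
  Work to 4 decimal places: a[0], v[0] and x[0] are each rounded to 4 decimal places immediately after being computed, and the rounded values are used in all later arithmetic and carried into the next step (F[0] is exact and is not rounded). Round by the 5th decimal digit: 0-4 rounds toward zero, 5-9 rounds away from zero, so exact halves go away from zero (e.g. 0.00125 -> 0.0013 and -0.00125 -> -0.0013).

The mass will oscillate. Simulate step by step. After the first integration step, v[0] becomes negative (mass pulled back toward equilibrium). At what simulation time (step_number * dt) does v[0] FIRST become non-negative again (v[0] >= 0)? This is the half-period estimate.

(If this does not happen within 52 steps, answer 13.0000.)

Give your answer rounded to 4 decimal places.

Step 0: x=[4.7000] v=[0.0000]
Step 1: x=[4.5456] v=[-0.6177]
Step 2: x=[4.2566] v=[-1.1559]
Step 3: x=[3.8703] v=[-1.5453]
Step 4: x=[3.4363] v=[-1.7359]
Step 5: x=[3.0105] v=[-1.7031]
Step 6: x=[2.6477] v=[-1.4512]
Step 7: x=[2.3946] v=[-1.0125]
Step 8: x=[2.2837] v=[-0.4436]
Step 9: x=[2.3293] v=[0.1824]
First v>=0 after going negative at step 9, time=2.2500

Answer: 2.2500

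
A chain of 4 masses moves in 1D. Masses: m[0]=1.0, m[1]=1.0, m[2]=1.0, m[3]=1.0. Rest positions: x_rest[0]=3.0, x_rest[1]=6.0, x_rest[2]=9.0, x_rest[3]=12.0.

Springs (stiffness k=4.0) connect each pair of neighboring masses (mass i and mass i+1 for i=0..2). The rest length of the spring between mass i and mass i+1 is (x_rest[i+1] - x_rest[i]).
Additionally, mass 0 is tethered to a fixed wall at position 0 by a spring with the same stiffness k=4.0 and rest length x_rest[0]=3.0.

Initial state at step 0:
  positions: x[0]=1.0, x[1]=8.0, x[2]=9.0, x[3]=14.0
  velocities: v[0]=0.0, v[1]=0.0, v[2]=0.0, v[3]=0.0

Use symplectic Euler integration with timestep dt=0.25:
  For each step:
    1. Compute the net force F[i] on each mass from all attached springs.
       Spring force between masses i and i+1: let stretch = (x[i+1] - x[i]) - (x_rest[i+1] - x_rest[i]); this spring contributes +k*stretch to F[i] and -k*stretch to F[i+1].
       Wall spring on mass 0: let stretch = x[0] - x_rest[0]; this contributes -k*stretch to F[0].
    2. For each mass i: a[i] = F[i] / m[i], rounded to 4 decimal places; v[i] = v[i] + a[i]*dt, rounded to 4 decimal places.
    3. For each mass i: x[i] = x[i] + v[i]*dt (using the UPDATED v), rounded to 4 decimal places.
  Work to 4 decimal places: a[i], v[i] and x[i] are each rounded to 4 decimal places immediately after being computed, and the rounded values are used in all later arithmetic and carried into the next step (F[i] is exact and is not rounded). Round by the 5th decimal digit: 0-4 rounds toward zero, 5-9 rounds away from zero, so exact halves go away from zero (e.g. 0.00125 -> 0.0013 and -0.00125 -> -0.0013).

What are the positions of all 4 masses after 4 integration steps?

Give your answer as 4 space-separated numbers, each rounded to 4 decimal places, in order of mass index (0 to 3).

Step 0: x=[1.0000 8.0000 9.0000 14.0000] v=[0.0000 0.0000 0.0000 0.0000]
Step 1: x=[2.5000 6.5000 10.0000 13.5000] v=[6.0000 -6.0000 4.0000 -2.0000]
Step 2: x=[4.3750 4.8750 11.0000 12.8750] v=[7.5000 -6.5000 4.0000 -2.5000]
Step 3: x=[5.2813 4.6563 10.9375 12.5313] v=[3.6250 -0.8750 -0.2500 -1.3750]
Step 4: x=[4.7110 6.1641 9.7032 12.5391] v=[-2.2813 6.0312 -4.9374 0.0312]

Answer: 4.7110 6.1641 9.7032 12.5391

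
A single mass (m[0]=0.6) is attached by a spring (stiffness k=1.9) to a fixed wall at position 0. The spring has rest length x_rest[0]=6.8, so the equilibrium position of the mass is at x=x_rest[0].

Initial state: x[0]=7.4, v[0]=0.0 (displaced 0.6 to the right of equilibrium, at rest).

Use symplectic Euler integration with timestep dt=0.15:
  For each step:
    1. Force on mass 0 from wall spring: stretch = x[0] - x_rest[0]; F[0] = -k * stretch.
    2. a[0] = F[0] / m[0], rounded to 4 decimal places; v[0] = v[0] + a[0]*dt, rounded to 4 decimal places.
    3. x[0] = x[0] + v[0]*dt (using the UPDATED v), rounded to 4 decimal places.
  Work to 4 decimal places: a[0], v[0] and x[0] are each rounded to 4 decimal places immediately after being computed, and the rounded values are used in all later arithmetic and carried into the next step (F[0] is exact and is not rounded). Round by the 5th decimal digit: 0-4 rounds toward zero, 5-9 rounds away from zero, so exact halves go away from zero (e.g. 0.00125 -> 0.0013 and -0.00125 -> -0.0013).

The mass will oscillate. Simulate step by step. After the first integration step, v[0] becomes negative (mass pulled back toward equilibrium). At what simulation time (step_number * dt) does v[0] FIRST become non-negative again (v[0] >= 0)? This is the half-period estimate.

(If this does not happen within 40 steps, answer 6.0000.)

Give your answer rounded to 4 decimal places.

Answer: 1.8000

Derivation:
Step 0: x=[7.4000] v=[0.0000]
Step 1: x=[7.3573] v=[-0.2850]
Step 2: x=[7.2748] v=[-0.5497]
Step 3: x=[7.1585] v=[-0.7752]
Step 4: x=[7.0167] v=[-0.9455]
Step 5: x=[6.8594] v=[-1.0484]
Step 6: x=[6.6979] v=[-1.0766]
Step 7: x=[6.5437] v=[-1.0281]
Step 8: x=[6.4077] v=[-0.9064]
Step 9: x=[6.2997] v=[-0.7201]
Step 10: x=[6.2273] v=[-0.4825]
Step 11: x=[6.1957] v=[-0.2105]
Step 12: x=[6.2072] v=[0.0765]
First v>=0 after going negative at step 12, time=1.8000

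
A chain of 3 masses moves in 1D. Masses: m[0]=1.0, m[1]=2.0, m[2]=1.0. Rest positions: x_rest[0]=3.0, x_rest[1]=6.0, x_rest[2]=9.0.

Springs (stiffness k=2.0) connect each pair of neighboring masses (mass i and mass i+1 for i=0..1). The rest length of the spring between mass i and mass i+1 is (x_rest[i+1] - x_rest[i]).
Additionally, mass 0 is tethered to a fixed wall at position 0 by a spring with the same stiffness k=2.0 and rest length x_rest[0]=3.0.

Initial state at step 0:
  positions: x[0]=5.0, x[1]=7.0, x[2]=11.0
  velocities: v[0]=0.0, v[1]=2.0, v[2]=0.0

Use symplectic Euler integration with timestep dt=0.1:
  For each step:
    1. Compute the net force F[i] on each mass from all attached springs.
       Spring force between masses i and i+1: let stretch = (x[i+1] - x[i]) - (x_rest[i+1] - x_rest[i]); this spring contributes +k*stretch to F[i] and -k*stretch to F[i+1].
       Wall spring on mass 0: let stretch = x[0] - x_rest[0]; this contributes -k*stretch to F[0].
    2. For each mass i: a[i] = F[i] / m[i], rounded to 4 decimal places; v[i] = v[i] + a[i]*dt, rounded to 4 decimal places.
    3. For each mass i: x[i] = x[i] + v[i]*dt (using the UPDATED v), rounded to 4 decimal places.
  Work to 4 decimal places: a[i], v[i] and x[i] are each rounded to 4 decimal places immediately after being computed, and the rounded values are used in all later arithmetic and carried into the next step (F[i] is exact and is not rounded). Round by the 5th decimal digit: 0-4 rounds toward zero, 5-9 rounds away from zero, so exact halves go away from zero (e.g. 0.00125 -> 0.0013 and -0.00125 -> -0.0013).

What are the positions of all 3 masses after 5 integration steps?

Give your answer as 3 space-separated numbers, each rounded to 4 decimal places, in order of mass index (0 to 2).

Step 0: x=[5.0000 7.0000 11.0000] v=[0.0000 2.0000 0.0000]
Step 1: x=[4.9400 7.2200 10.9800] v=[-0.6000 2.2000 -0.2000]
Step 2: x=[4.8268 7.4548 10.9448] v=[-1.1320 2.3480 -0.3520]
Step 3: x=[4.6696 7.6982 10.8998] v=[-1.5718 2.4342 -0.4500]
Step 4: x=[4.4796 7.9434 10.8508] v=[-1.9000 2.4515 -0.4903]
Step 5: x=[4.2693 8.1830 10.8036] v=[-2.1032 2.3959 -0.4718]

Answer: 4.2693 8.1830 10.8036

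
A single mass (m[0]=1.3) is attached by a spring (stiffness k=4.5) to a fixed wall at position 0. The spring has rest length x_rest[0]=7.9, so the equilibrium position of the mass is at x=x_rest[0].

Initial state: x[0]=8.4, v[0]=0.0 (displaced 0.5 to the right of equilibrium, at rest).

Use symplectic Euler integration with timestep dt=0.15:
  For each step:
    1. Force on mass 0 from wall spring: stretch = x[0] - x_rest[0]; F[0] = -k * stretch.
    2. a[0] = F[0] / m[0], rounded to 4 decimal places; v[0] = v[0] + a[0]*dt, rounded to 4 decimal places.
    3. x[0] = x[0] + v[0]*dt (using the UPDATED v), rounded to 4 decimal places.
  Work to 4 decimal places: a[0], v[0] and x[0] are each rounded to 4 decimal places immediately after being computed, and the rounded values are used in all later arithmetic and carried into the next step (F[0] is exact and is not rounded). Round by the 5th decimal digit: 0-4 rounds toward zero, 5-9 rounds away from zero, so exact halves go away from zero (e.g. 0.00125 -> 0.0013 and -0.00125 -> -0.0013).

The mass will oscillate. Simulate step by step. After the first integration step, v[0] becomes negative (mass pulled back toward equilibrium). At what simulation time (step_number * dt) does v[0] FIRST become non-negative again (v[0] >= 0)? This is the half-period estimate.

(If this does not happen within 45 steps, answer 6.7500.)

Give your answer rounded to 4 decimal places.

Answer: 1.8000

Derivation:
Step 0: x=[8.4000] v=[0.0000]
Step 1: x=[8.3611] v=[-0.2596]
Step 2: x=[8.2863] v=[-0.4990]
Step 3: x=[8.1814] v=[-0.6996]
Step 4: x=[8.0545] v=[-0.8457]
Step 5: x=[7.9156] v=[-0.9259]
Step 6: x=[7.7755] v=[-0.9340]
Step 7: x=[7.6451] v=[-0.8694]
Step 8: x=[7.5345] v=[-0.7371]
Step 9: x=[7.4524] v=[-0.5473]
Step 10: x=[7.4052] v=[-0.3149]
Step 11: x=[7.3965] v=[-0.0580]
Step 12: x=[7.4270] v=[0.2034]
First v>=0 after going negative at step 12, time=1.8000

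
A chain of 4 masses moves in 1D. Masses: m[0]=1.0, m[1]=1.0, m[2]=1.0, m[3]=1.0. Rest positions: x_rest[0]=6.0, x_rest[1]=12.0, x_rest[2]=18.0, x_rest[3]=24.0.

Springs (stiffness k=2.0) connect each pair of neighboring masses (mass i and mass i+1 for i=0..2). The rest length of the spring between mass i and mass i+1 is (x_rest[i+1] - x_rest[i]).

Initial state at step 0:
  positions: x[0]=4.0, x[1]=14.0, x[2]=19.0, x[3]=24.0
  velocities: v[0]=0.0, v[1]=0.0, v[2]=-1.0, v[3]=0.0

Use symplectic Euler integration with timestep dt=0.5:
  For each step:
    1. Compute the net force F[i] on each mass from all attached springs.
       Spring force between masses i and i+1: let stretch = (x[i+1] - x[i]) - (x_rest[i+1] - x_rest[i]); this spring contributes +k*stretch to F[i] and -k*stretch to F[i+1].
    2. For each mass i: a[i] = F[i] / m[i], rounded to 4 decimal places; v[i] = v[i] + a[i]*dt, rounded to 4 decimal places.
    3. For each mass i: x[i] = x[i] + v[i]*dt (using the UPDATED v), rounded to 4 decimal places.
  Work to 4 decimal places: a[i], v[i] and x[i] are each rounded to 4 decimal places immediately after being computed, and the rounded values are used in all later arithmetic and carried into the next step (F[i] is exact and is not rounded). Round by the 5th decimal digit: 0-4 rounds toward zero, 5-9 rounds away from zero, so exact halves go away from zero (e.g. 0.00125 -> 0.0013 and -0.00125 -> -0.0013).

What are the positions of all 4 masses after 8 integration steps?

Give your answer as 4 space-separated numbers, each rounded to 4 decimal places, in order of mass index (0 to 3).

Answer: 6.2032 10.5470 15.2032 25.0470

Derivation:
Step 0: x=[4.0000 14.0000 19.0000 24.0000] v=[0.0000 0.0000 -1.0000 0.0000]
Step 1: x=[6.0000 11.5000 18.5000 24.5000] v=[4.0000 -5.0000 -1.0000 1.0000]
Step 2: x=[7.7500 9.7500 17.5000 25.0000] v=[3.5000 -3.5000 -2.0000 1.0000]
Step 3: x=[7.5000 10.8750 16.3750 24.7500] v=[-0.5000 2.2500 -2.2500 -0.5000]
Step 4: x=[5.9375 13.0625 16.6875 23.3125] v=[-3.1250 4.3750 0.6250 -2.8750]
Step 5: x=[4.9375 13.5000 18.5000 21.5625] v=[-2.0000 0.8750 3.6250 -3.5000]
Step 6: x=[5.2188 12.1563 19.3438 21.2813] v=[0.5625 -2.6875 1.6875 -0.5625]
Step 7: x=[5.9688 10.9376 17.5626 23.0313] v=[1.5000 -2.4375 -3.5625 3.5000]
Step 8: x=[6.2032 10.5470 15.2032 25.0470] v=[0.4688 -0.7813 -4.7188 4.0313]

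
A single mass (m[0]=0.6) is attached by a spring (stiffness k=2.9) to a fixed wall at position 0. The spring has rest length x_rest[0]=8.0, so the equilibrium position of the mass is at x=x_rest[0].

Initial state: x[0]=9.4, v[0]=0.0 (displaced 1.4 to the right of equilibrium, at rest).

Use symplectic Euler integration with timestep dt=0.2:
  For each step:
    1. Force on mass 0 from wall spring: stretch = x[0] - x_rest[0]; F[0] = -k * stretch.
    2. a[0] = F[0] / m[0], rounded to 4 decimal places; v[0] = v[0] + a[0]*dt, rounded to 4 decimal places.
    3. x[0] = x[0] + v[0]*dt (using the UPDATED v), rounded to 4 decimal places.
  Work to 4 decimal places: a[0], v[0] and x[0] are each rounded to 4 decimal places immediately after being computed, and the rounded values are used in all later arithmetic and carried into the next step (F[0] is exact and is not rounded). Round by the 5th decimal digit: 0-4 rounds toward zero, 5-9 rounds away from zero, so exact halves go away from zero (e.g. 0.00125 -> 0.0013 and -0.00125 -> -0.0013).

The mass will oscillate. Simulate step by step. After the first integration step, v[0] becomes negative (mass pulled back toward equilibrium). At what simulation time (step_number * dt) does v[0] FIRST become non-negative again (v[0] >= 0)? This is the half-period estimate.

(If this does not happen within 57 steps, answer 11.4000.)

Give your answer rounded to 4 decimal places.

Answer: 1.6000

Derivation:
Step 0: x=[9.4000] v=[0.0000]
Step 1: x=[9.1293] v=[-1.3533]
Step 2: x=[8.6403] v=[-2.4450]
Step 3: x=[8.0275] v=[-3.0640]
Step 4: x=[7.4094] v=[-3.0906]
Step 5: x=[6.9055] v=[-2.5197]
Step 6: x=[6.6132] v=[-1.4617]
Step 7: x=[6.5890] v=[-0.1211]
Step 8: x=[6.8376] v=[1.2429]
First v>=0 after going negative at step 8, time=1.6000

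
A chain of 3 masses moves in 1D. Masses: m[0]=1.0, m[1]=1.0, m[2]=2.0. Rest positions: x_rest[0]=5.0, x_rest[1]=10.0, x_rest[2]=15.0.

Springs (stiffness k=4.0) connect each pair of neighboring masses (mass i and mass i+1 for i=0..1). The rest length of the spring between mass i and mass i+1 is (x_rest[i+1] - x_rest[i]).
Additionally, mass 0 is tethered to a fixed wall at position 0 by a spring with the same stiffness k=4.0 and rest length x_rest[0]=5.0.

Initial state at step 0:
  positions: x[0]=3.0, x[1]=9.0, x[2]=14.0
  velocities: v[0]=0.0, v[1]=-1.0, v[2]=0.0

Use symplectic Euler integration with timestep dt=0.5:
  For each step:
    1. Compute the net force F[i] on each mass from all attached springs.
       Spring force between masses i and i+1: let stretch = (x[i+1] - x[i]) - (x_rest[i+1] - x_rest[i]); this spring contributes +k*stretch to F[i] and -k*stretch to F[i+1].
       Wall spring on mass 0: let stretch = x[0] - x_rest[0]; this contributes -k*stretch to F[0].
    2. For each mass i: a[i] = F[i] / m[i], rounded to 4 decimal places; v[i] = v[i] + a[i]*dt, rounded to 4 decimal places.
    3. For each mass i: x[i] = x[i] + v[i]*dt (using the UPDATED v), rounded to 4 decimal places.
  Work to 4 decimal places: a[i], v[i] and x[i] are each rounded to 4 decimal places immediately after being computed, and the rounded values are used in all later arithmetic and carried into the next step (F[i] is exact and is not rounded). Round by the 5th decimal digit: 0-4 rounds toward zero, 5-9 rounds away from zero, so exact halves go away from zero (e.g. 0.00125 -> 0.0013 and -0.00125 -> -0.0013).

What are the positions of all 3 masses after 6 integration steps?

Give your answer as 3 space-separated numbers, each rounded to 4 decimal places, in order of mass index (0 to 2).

Step 0: x=[3.0000 9.0000 14.0000] v=[0.0000 -1.0000 0.0000]
Step 1: x=[6.0000 7.5000 14.0000] v=[6.0000 -3.0000 0.0000]
Step 2: x=[4.5000 11.0000 13.2500] v=[-3.0000 7.0000 -1.5000]
Step 3: x=[5.0000 10.2500 13.8750] v=[1.0000 -1.5000 1.2500]
Step 4: x=[5.7500 7.8750 15.1875] v=[1.5000 -4.7500 2.6250]
Step 5: x=[2.8750 10.6875 15.3438] v=[-5.7500 5.6250 0.3125]
Step 6: x=[4.9375 10.3438 15.6719] v=[4.1250 -0.6874 0.6562]

Answer: 4.9375 10.3438 15.6719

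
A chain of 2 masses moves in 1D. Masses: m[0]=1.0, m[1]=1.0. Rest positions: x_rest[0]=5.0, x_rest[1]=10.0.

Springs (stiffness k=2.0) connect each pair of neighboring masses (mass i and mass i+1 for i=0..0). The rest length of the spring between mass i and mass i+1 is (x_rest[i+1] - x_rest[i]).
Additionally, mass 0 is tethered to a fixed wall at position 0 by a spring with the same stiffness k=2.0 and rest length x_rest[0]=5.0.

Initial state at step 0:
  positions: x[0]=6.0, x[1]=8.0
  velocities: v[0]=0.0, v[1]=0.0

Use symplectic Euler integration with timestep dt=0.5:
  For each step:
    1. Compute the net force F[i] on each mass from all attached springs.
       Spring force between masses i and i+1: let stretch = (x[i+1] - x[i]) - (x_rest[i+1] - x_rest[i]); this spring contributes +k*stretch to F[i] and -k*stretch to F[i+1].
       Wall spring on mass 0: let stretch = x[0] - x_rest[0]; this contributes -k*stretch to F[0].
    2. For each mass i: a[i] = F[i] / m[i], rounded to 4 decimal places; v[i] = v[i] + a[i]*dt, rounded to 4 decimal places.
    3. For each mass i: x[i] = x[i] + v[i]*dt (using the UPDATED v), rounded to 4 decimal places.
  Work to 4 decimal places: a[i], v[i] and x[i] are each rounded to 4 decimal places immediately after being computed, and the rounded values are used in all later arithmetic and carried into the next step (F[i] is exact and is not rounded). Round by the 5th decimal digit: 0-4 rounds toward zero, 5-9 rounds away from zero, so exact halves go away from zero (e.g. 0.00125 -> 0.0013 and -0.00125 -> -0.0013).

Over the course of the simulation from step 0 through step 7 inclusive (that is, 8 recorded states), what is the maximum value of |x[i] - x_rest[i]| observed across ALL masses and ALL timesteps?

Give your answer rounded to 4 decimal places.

Step 0: x=[6.0000 8.0000] v=[0.0000 0.0000]
Step 1: x=[4.0000 9.5000] v=[-4.0000 3.0000]
Step 2: x=[2.7500 10.7500] v=[-2.5000 2.5000]
Step 3: x=[4.1250 10.5000] v=[2.7500 -0.5000]
Step 4: x=[6.6250 9.5625] v=[5.0000 -1.8750]
Step 5: x=[7.2813 9.6563] v=[1.3125 0.1875]
Step 6: x=[5.4844 11.0626] v=[-3.5938 2.8125]
Step 7: x=[3.7344 12.1798] v=[-3.5000 2.2343]
Max displacement = 2.2813

Answer: 2.2813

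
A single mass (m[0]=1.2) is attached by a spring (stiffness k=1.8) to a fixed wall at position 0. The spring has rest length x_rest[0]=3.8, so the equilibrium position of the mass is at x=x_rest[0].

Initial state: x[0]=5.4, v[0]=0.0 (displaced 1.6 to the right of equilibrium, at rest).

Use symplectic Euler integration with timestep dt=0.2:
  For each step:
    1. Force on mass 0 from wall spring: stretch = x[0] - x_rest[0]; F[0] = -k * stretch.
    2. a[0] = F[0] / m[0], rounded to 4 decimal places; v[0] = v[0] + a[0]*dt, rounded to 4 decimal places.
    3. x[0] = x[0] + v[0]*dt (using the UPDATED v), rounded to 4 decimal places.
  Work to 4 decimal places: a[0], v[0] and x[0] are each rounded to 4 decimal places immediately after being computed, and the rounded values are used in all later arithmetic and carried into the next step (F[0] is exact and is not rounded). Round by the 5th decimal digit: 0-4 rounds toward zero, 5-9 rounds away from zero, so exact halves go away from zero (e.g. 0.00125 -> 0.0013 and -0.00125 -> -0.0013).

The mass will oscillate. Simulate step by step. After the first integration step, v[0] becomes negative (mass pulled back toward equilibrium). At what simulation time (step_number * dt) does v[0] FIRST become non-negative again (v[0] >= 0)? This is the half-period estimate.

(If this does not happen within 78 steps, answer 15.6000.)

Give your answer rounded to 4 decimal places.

Answer: 2.6000

Derivation:
Step 0: x=[5.4000] v=[0.0000]
Step 1: x=[5.3040] v=[-0.4800]
Step 2: x=[5.1178] v=[-0.9312]
Step 3: x=[4.8525] v=[-1.3265]
Step 4: x=[4.5240] v=[-1.6423]
Step 5: x=[4.1521] v=[-1.8595]
Step 6: x=[3.7591] v=[-1.9651]
Step 7: x=[3.3685] v=[-1.9528]
Step 8: x=[3.0038] v=[-1.8233]
Step 9: x=[2.6869] v=[-1.5844]
Step 10: x=[2.4368] v=[-1.2505]
Step 11: x=[2.2685] v=[-0.8415]
Step 12: x=[2.1921] v=[-0.3820]
Step 13: x=[2.2122] v=[0.1004]
First v>=0 after going negative at step 13, time=2.6000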